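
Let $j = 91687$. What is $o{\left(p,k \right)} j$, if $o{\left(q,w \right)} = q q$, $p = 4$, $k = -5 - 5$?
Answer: $1466992$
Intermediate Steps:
$k = -10$
$o{\left(q,w \right)} = q^{2}$
$o{\left(p,k \right)} j = 4^{2} \cdot 91687 = 16 \cdot 91687 = 1466992$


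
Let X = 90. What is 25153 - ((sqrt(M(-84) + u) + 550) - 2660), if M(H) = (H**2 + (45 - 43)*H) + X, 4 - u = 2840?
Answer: 27263 - sqrt(4142) ≈ 27199.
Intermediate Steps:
u = -2836 (u = 4 - 1*2840 = 4 - 2840 = -2836)
M(H) = 90 + H**2 + 2*H (M(H) = (H**2 + (45 - 43)*H) + 90 = (H**2 + 2*H) + 90 = 90 + H**2 + 2*H)
25153 - ((sqrt(M(-84) + u) + 550) - 2660) = 25153 - ((sqrt((90 + (-84)**2 + 2*(-84)) - 2836) + 550) - 2660) = 25153 - ((sqrt((90 + 7056 - 168) - 2836) + 550) - 2660) = 25153 - ((sqrt(6978 - 2836) + 550) - 2660) = 25153 - ((sqrt(4142) + 550) - 2660) = 25153 - ((550 + sqrt(4142)) - 2660) = 25153 - (-2110 + sqrt(4142)) = 25153 + (2110 - sqrt(4142)) = 27263 - sqrt(4142)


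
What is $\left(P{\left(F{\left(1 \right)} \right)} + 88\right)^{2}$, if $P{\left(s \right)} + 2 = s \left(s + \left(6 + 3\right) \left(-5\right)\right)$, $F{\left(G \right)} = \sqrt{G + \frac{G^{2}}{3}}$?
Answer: $\frac{92944}{9} - 5240 \sqrt{3} \approx 1251.2$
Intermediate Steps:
$F{\left(G \right)} = \sqrt{G + \frac{G^{2}}{3}}$
$P{\left(s \right)} = -2 + s \left(-45 + s\right)$ ($P{\left(s \right)} = -2 + s \left(s + \left(6 + 3\right) \left(-5\right)\right) = -2 + s \left(s + 9 \left(-5\right)\right) = -2 + s \left(s - 45\right) = -2 + s \left(-45 + s\right)$)
$\left(P{\left(F{\left(1 \right)} \right)} + 88\right)^{2} = \left(\left(-2 + \left(\frac{\sqrt{3} \sqrt{1 \left(3 + 1\right)}}{3}\right)^{2} - 45 \frac{\sqrt{3} \sqrt{1 \left(3 + 1\right)}}{3}\right) + 88\right)^{2} = \left(\left(-2 + \left(\frac{\sqrt{3} \sqrt{1 \cdot 4}}{3}\right)^{2} - 45 \frac{\sqrt{3} \sqrt{1 \cdot 4}}{3}\right) + 88\right)^{2} = \left(\left(-2 + \left(\frac{\sqrt{3} \sqrt{4}}{3}\right)^{2} - 45 \frac{\sqrt{3} \sqrt{4}}{3}\right) + 88\right)^{2} = \left(\left(-2 + \left(\frac{1}{3} \sqrt{3} \cdot 2\right)^{2} - 45 \cdot \frac{1}{3} \sqrt{3} \cdot 2\right) + 88\right)^{2} = \left(\left(-2 + \left(\frac{2 \sqrt{3}}{3}\right)^{2} - 45 \frac{2 \sqrt{3}}{3}\right) + 88\right)^{2} = \left(\left(-2 + \frac{4}{3} - 30 \sqrt{3}\right) + 88\right)^{2} = \left(\left(- \frac{2}{3} - 30 \sqrt{3}\right) + 88\right)^{2} = \left(\frac{262}{3} - 30 \sqrt{3}\right)^{2}$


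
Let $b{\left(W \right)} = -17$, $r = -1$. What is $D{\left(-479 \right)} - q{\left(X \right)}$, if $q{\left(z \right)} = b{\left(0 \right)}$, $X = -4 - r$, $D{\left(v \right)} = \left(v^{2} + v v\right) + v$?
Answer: $458420$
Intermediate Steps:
$D{\left(v \right)} = v + 2 v^{2}$ ($D{\left(v \right)} = \left(v^{2} + v^{2}\right) + v = 2 v^{2} + v = v + 2 v^{2}$)
$X = -3$ ($X = -4 - -1 = -4 + 1 = -3$)
$q{\left(z \right)} = -17$
$D{\left(-479 \right)} - q{\left(X \right)} = - 479 \left(1 + 2 \left(-479\right)\right) - -17 = - 479 \left(1 - 958\right) + 17 = \left(-479\right) \left(-957\right) + 17 = 458403 + 17 = 458420$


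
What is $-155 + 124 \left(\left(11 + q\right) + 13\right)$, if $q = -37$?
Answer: $-1767$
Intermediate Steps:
$-155 + 124 \left(\left(11 + q\right) + 13\right) = -155 + 124 \left(\left(11 - 37\right) + 13\right) = -155 + 124 \left(-26 + 13\right) = -155 + 124 \left(-13\right) = -155 - 1612 = -1767$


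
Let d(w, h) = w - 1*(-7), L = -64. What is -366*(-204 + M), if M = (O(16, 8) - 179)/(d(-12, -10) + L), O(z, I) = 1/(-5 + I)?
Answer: 5086424/69 ≈ 73716.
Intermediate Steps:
d(w, h) = 7 + w (d(w, h) = w + 7 = 7 + w)
M = 536/207 (M = (1/(-5 + 8) - 179)/((7 - 12) - 64) = (1/3 - 179)/(-5 - 64) = (⅓ - 179)/(-69) = -536/3*(-1/69) = 536/207 ≈ 2.5894)
-366*(-204 + M) = -366*(-204 + 536/207) = -366*(-41692/207) = 5086424/69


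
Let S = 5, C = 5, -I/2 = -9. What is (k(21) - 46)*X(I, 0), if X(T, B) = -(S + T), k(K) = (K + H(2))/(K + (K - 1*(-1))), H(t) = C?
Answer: 44896/43 ≈ 1044.1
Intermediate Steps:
I = 18 (I = -2*(-9) = 18)
H(t) = 5
k(K) = (5 + K)/(1 + 2*K) (k(K) = (K + 5)/(K + (K - 1*(-1))) = (5 + K)/(K + (K + 1)) = (5 + K)/(K + (1 + K)) = (5 + K)/(1 + 2*K))
X(T, B) = -5 - T (X(T, B) = -(5 + T) = -5 - T)
(k(21) - 46)*X(I, 0) = ((5 + 21)/(1 + 2*21) - 46)*(-5 - 1*18) = (26/(1 + 42) - 46)*(-5 - 18) = (26/43 - 46)*(-23) = -1952/43*(-23) = 44896/43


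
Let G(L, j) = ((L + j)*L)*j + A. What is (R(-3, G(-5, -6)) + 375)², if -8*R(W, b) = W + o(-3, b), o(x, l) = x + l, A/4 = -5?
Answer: 703921/4 ≈ 1.7598e+5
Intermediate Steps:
A = -20 (A = 4*(-5) = -20)
o(x, l) = l + x
G(L, j) = -20 + L*j*(L + j) (G(L, j) = ((L + j)*L)*j - 20 = (L*(L + j))*j - 20 = L*j*(L + j) - 20 = -20 + L*j*(L + j))
R(W, b) = 3/8 - W/8 - b/8 (R(W, b) = -(W + (b - 3))/8 = -(W + (-3 + b))/8 = -(-3 + W + b)/8 = 3/8 - W/8 - b/8)
(R(-3, G(-5, -6)) + 375)² = ((3/8 - ⅛*(-3) - (-20 - 5*(-6)² - 6*(-5)²)/8) + 375)² = ((3/8 + 3/8 - (-20 - 5*36 - 6*25)/8) + 375)² = ((3/8 + 3/8 - (-20 - 180 - 150)/8) + 375)² = ((3/8 + 3/8 - ⅛*(-350)) + 375)² = ((3/8 + 3/8 + 175/4) + 375)² = (89/2 + 375)² = (839/2)² = 703921/4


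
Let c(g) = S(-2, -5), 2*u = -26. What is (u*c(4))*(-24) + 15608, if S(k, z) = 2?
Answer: 16232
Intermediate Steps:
u = -13 (u = (½)*(-26) = -13)
c(g) = 2
(u*c(4))*(-24) + 15608 = -13*2*(-24) + 15608 = -26*(-24) + 15608 = 624 + 15608 = 16232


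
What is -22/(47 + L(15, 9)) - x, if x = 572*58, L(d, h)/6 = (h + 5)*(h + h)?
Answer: -51721406/1559 ≈ -33176.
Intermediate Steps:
L(d, h) = 12*h*(5 + h) (L(d, h) = 6*((h + 5)*(h + h)) = 6*((5 + h)*(2*h)) = 6*(2*h*(5 + h)) = 12*h*(5 + h))
x = 33176
-22/(47 + L(15, 9)) - x = -22/(47 + 12*9*(5 + 9)) - 1*33176 = -22/(47 + 12*9*14) - 33176 = -22/(47 + 1512) - 33176 = -22/1559 - 33176 = -51721406/1559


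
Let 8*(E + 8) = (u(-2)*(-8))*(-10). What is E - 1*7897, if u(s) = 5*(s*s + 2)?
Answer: -7605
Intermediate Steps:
u(s) = 10 + 5*s**2 (u(s) = 5*(s**2 + 2) = 5*(2 + s**2) = 10 + 5*s**2)
E = 292 (E = -8 + (((10 + 5*(-2)**2)*(-8))*(-10))/8 = -8 + (((10 + 5*4)*(-8))*(-10))/8 = -8 + (((10 + 20)*(-8))*(-10))/8 = -8 + ((30*(-8))*(-10))/8 = -8 + (-240*(-10))/8 = -8 + (1/8)*2400 = -8 + 300 = 292)
E - 1*7897 = 292 - 1*7897 = 292 - 7897 = -7605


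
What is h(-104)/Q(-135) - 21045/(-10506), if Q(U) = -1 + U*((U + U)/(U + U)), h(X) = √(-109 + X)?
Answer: 7015/3502 - I*√213/136 ≈ 2.0031 - 0.10731*I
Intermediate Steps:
Q(U) = -1 + U (Q(U) = -1 + U*((2*U)/((2*U))) = -1 + U*((2*U)*(1/(2*U))) = -1 + U*1 = -1 + U)
h(-104)/Q(-135) - 21045/(-10506) = √(-109 - 104)/(-1 - 135) - 21045/(-10506) = √(-213)/(-136) - 21045*(-1/10506) = (I*√213)*(-1/136) + 7015/3502 = -I*√213/136 + 7015/3502 = 7015/3502 - I*√213/136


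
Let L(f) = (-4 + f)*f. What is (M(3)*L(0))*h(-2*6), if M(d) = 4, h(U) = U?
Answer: 0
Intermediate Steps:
L(f) = f*(-4 + f)
(M(3)*L(0))*h(-2*6) = (4*(0*(-4 + 0)))*(-2*6) = (4*(0*(-4)))*(-12) = (4*0)*(-12) = 0*(-12) = 0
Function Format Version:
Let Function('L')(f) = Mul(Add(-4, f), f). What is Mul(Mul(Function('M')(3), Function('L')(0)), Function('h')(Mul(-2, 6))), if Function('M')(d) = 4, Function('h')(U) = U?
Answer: 0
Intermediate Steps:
Function('L')(f) = Mul(f, Add(-4, f))
Mul(Mul(Function('M')(3), Function('L')(0)), Function('h')(Mul(-2, 6))) = Mul(Mul(4, Mul(0, Add(-4, 0))), Mul(-2, 6)) = Mul(Mul(4, Mul(0, -4)), -12) = Mul(Mul(4, 0), -12) = Mul(0, -12) = 0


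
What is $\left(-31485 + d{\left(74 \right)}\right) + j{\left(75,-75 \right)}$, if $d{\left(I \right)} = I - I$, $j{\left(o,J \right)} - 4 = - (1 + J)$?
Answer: $-31407$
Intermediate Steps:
$j{\left(o,J \right)} = 3 - J$ ($j{\left(o,J \right)} = 4 - \left(1 + J\right) = 3 - J$)
$d{\left(I \right)} = 0$
$\left(-31485 + d{\left(74 \right)}\right) + j{\left(75,-75 \right)} = \left(-31485 + 0\right) + \left(3 - -75\right) = -31485 + \left(3 + 75\right) = -31485 + 78 = -31407$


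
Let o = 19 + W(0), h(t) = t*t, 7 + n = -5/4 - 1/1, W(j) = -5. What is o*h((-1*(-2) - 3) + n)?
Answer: 11767/8 ≈ 1470.9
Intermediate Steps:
n = -37/4 (n = -7 + (-5/4 - 1/1) = -7 + (-5*1/4 - 1*1) = -7 + (-5/4 - 1) = -7 - 9/4 = -37/4 ≈ -9.2500)
h(t) = t**2
o = 14 (o = 19 - 5 = 14)
o*h((-1*(-2) - 3) + n) = 14*((-1*(-2) - 3) - 37/4)**2 = 14*((2 - 3) - 37/4)**2 = 14*(-1 - 37/4)**2 = 14*(-41/4)**2 = 14*(1681/16) = 11767/8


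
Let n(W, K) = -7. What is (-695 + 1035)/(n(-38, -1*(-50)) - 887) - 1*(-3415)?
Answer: 1526335/447 ≈ 3414.6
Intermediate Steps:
(-695 + 1035)/(n(-38, -1*(-50)) - 887) - 1*(-3415) = (-695 + 1035)/(-7 - 887) - 1*(-3415) = 340/(-894) + 3415 = 340*(-1/894) + 3415 = -170/447 + 3415 = 1526335/447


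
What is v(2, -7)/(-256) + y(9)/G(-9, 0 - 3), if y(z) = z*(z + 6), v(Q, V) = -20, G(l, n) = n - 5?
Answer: -1075/64 ≈ -16.797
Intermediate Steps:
G(l, n) = -5 + n
y(z) = z*(6 + z)
v(2, -7)/(-256) + y(9)/G(-9, 0 - 3) = -20/(-256) + (9*(6 + 9))/(-5 + (0 - 3)) = -20*(-1/256) + (9*15)/(-5 - 3) = 5/64 + 135/(-8) = 5/64 + 135*(-⅛) = 5/64 - 135/8 = -1075/64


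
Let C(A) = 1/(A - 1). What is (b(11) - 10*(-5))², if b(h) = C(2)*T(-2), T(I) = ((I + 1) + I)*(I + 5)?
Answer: 1681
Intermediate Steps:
T(I) = (1 + 2*I)*(5 + I) (T(I) = ((1 + I) + I)*(5 + I) = (1 + 2*I)*(5 + I))
C(A) = 1/(-1 + A)
b(h) = -9 (b(h) = (5 + 2*(-2)² + 11*(-2))/(-1 + 2) = (5 + 2*4 - 22)/1 = 1*(5 + 8 - 22) = 1*(-9) = -9)
(b(11) - 10*(-5))² = (-9 - 10*(-5))² = (-9 + 50)² = 41² = 1681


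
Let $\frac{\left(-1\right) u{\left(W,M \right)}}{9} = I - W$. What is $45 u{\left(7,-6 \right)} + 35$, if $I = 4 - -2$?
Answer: $440$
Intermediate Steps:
$I = 6$ ($I = 4 + 2 = 6$)
$u{\left(W,M \right)} = -54 + 9 W$ ($u{\left(W,M \right)} = - 9 \left(6 - W\right) = -54 + 9 W$)
$45 u{\left(7,-6 \right)} + 35 = 45 \left(-54 + 9 \cdot 7\right) + 35 = 45 \left(-54 + 63\right) + 35 = 45 \cdot 9 + 35 = 405 + 35 = 440$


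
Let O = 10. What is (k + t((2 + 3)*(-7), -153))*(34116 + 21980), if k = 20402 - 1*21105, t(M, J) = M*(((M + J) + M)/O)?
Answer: 4347440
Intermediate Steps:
t(M, J) = M*(M/5 + J/10) (t(M, J) = M*(((M + J) + M)/10) = M*(((J + M) + M)*(⅒)) = M*((J + 2*M)*(⅒)) = M*(M/5 + J/10))
k = -703 (k = 20402 - 21105 = -703)
(k + t((2 + 3)*(-7), -153))*(34116 + 21980) = (-703 + ((2 + 3)*(-7))*(-153 + 2*((2 + 3)*(-7)))/10)*(34116 + 21980) = (-703 + (5*(-7))*(-153 + 2*(5*(-7)))/10)*56096 = (-703 + (⅒)*(-35)*(-153 + 2*(-35)))*56096 = (-703 + (⅒)*(-35)*(-153 - 70))*56096 = (-703 + (⅒)*(-35)*(-223))*56096 = (-703 + 1561/2)*56096 = (155/2)*56096 = 4347440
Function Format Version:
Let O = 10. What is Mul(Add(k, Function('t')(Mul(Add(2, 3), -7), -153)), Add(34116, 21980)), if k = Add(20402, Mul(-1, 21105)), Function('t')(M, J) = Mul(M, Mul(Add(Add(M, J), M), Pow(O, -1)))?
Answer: 4347440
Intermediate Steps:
Function('t')(M, J) = Mul(M, Add(Mul(Rational(1, 5), M), Mul(Rational(1, 10), J))) (Function('t')(M, J) = Mul(M, Mul(Add(Add(M, J), M), Pow(10, -1))) = Mul(M, Mul(Add(Add(J, M), M), Rational(1, 10))) = Mul(M, Mul(Add(J, Mul(2, M)), Rational(1, 10))) = Mul(M, Add(Mul(Rational(1, 5), M), Mul(Rational(1, 10), J))))
k = -703 (k = Add(20402, -21105) = -703)
Mul(Add(k, Function('t')(Mul(Add(2, 3), -7), -153)), Add(34116, 21980)) = Mul(Add(-703, Mul(Rational(1, 10), Mul(Add(2, 3), -7), Add(-153, Mul(2, Mul(Add(2, 3), -7))))), Add(34116, 21980)) = Mul(Add(-703, Mul(Rational(1, 10), Mul(5, -7), Add(-153, Mul(2, Mul(5, -7))))), 56096) = Mul(Add(-703, Mul(Rational(1, 10), -35, Add(-153, Mul(2, -35)))), 56096) = Mul(Add(-703, Mul(Rational(1, 10), -35, Add(-153, -70))), 56096) = Mul(Add(-703, Mul(Rational(1, 10), -35, -223)), 56096) = Mul(Add(-703, Rational(1561, 2)), 56096) = Mul(Rational(155, 2), 56096) = 4347440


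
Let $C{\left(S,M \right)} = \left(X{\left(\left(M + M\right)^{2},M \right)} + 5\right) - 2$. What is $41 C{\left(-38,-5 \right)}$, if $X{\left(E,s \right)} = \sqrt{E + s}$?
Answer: $123 + 41 \sqrt{95} \approx 522.62$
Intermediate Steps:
$C{\left(S,M \right)} = 3 + \sqrt{M + 4 M^{2}}$ ($C{\left(S,M \right)} = \left(\sqrt{\left(M + M\right)^{2} + M} + 5\right) - 2 = \left(\sqrt{\left(2 M\right)^{2} + M} + 5\right) - 2 = \left(\sqrt{4 M^{2} + M} + 5\right) - 2 = \left(\sqrt{M + 4 M^{2}} + 5\right) - 2 = \left(5 + \sqrt{M + 4 M^{2}}\right) - 2 = 3 + \sqrt{M + 4 M^{2}}$)
$41 C{\left(-38,-5 \right)} = 41 \left(3 + \sqrt{- 5 \left(1 + 4 \left(-5\right)\right)}\right) = 41 \left(3 + \sqrt{- 5 \left(1 - 20\right)}\right) = 41 \left(3 + \sqrt{\left(-5\right) \left(-19\right)}\right) = 41 \left(3 + \sqrt{95}\right) = 123 + 41 \sqrt{95}$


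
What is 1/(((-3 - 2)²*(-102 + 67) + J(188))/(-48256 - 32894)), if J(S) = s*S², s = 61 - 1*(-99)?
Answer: -16230/1130833 ≈ -0.014352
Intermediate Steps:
s = 160 (s = 61 + 99 = 160)
J(S) = 160*S²
1/(((-3 - 2)²*(-102 + 67) + J(188))/(-48256 - 32894)) = 1/(((-3 - 2)²*(-102 + 67) + 160*188²)/(-48256 - 32894)) = 1/(((-5)²*(-35) + 160*35344)/(-81150)) = 1/((25*(-35) + 5655040)*(-1/81150)) = 1/((-875 + 5655040)*(-1/81150)) = 1/(5654165*(-1/81150)) = 1/(-1130833/16230) = -16230/1130833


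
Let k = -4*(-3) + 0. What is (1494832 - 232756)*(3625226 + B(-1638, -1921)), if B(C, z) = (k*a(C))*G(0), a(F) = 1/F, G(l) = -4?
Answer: 416353279720552/91 ≈ 4.5753e+12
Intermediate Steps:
a(F) = 1/F
k = 12 (k = 12 + 0 = 12)
B(C, z) = -48/C (B(C, z) = (12/C)*(-4) = -48/C)
(1494832 - 232756)*(3625226 + B(-1638, -1921)) = (1494832 - 232756)*(3625226 - 48/(-1638)) = 1262076*(3625226 - 48*(-1/1638)) = 1262076*(3625226 + 8/273) = 1262076*(989686706/273) = 416353279720552/91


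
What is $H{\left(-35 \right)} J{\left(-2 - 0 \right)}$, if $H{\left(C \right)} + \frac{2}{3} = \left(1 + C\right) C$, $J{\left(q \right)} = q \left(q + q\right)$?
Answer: $\frac{28544}{3} \approx 9514.7$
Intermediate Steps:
$J{\left(q \right)} = 2 q^{2}$ ($J{\left(q \right)} = q 2 q = 2 q^{2}$)
$H{\left(C \right)} = - \frac{2}{3} + C \left(1 + C\right)$ ($H{\left(C \right)} = - \frac{2}{3} + \left(1 + C\right) C = - \frac{2}{3} + C \left(1 + C\right)$)
$H{\left(-35 \right)} J{\left(-2 - 0 \right)} = \left(- \frac{2}{3} - 35 + \left(-35\right)^{2}\right) 2 \left(-2 - 0\right)^{2} = \left(- \frac{2}{3} - 35 + 1225\right) 2 \left(-2 + 0\right)^{2} = \frac{3568 \cdot 2 \left(-2\right)^{2}}{3} = \frac{3568 \cdot 2 \cdot 4}{3} = \frac{3568}{3} \cdot 8 = \frac{28544}{3}$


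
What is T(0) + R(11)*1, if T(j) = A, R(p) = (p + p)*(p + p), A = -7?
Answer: 477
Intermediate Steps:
R(p) = 4*p² (R(p) = (2*p)*(2*p) = 4*p²)
T(j) = -7
T(0) + R(11)*1 = -7 + (4*11²)*1 = -7 + (4*121)*1 = -7 + 484*1 = -7 + 484 = 477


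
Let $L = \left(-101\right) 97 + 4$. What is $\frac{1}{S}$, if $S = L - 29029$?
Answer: $- \frac{1}{38822} \approx -2.5759 \cdot 10^{-5}$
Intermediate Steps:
$L = -9793$ ($L = -9797 + 4 = -9793$)
$S = -38822$ ($S = -9793 - 29029 = -38822$)
$\frac{1}{S} = \frac{1}{-38822} = - \frac{1}{38822}$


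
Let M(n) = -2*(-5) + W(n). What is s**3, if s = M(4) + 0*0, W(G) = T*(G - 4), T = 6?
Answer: 1000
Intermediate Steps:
W(G) = -24 + 6*G (W(G) = 6*(G - 4) = 6*(-4 + G) = -24 + 6*G)
M(n) = -14 + 6*n (M(n) = -2*(-5) + (-24 + 6*n) = 10 + (-24 + 6*n) = -14 + 6*n)
s = 10 (s = (-14 + 6*4) + 0*0 = (-14 + 24) + 0 = 10 + 0 = 10)
s**3 = 10**3 = 1000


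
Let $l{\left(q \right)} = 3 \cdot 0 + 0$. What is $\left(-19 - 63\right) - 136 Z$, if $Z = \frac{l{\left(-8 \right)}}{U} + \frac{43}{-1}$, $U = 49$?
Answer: $5766$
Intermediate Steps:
$l{\left(q \right)} = 0$ ($l{\left(q \right)} = 0 + 0 = 0$)
$Z = -43$ ($Z = \frac{0}{49} + \frac{43}{-1} = 0 \cdot \frac{1}{49} + 43 \left(-1\right) = 0 - 43 = -43$)
$\left(-19 - 63\right) - 136 Z = \left(-19 - 63\right) - -5848 = -82 + 5848 = 5766$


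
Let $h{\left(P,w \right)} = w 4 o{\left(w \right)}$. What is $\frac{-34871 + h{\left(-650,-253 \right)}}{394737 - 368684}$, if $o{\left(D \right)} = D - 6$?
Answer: $\frac{227237}{26053} \approx 8.7221$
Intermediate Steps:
$o{\left(D \right)} = -6 + D$ ($o{\left(D \right)} = D - 6 = -6 + D$)
$h{\left(P,w \right)} = 4 w \left(-6 + w\right)$ ($h{\left(P,w \right)} = w 4 \left(-6 + w\right) = 4 w \left(-6 + w\right)$)
$\frac{-34871 + h{\left(-650,-253 \right)}}{394737 - 368684} = \frac{-34871 + 4 \left(-253\right) \left(-6 - 253\right)}{394737 - 368684} = \frac{-34871 + 4 \left(-253\right) \left(-259\right)}{26053} = \left(-34871 + 262108\right) \frac{1}{26053} = 227237 \cdot \frac{1}{26053} = \frac{227237}{26053}$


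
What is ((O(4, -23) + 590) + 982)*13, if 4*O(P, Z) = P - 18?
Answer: 40781/2 ≈ 20391.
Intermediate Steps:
O(P, Z) = -9/2 + P/4 (O(P, Z) = (P - 18)/4 = (-18 + P)/4 = -9/2 + P/4)
((O(4, -23) + 590) + 982)*13 = (((-9/2 + (1/4)*4) + 590) + 982)*13 = (((-9/2 + 1) + 590) + 982)*13 = ((-7/2 + 590) + 982)*13 = (1173/2 + 982)*13 = (3137/2)*13 = 40781/2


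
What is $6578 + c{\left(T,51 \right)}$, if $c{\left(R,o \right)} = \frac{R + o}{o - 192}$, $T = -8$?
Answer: $\frac{927455}{141} \approx 6577.7$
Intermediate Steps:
$c{\left(R,o \right)} = \frac{R + o}{-192 + o}$
$6578 + c{\left(T,51 \right)} = 6578 + \frac{-8 + 51}{-192 + 51} = 6578 + \frac{1}{-141} \cdot 43 = 6578 - \frac{43}{141} = \frac{927455}{141}$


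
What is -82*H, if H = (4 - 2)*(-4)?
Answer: 656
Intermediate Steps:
H = -8 (H = 2*(-4) = -8)
-82*H = -82*(-8) = 656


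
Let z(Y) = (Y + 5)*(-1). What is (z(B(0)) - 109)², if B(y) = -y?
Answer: 12996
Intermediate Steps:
z(Y) = -5 - Y (z(Y) = (5 + Y)*(-1) = -5 - Y)
(z(B(0)) - 109)² = ((-5 - (-1)*0) - 109)² = ((-5 - 1*0) - 109)² = ((-5 + 0) - 109)² = (-5 - 109)² = (-114)² = 12996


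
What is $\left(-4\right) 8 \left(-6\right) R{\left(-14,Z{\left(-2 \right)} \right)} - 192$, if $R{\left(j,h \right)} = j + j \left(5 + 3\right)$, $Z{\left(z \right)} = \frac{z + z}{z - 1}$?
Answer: $-24384$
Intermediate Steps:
$Z{\left(z \right)} = \frac{2 z}{-1 + z}$
$R{\left(j,h \right)} = 9 j$ ($R{\left(j,h \right)} = j + j 8 = j + 8 j = 9 j$)
$\left(-4\right) 8 \left(-6\right) R{\left(-14,Z{\left(-2 \right)} \right)} - 192 = \left(-4\right) 8 \left(-6\right) 9 \left(-14\right) - 192 = \left(-32\right) \left(-6\right) \left(-126\right) - 192 = 192 \left(-126\right) - 192 = -24192 - 192 = -24384$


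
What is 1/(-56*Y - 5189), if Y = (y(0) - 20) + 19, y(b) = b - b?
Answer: -1/5133 ≈ -0.00019482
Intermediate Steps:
y(b) = 0
Y = -1 (Y = (0 - 20) + 19 = -20 + 19 = -1)
1/(-56*Y - 5189) = 1/(-56*(-1) - 5189) = 1/(56 - 5189) = 1/(-5133) = -1/5133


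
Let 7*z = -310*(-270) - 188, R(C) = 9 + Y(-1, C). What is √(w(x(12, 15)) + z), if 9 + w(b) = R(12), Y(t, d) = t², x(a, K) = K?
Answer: √584633/7 ≈ 109.23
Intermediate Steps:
R(C) = 10 (R(C) = 9 + (-1)² = 9 + 1 = 10)
w(b) = 1 (w(b) = -9 + 10 = 1)
z = 83512/7 (z = (-310*(-270) - 188)/7 = (83700 - 188)/7 = (⅐)*83512 = 83512/7 ≈ 11930.)
√(w(x(12, 15)) + z) = √(1 + 83512/7) = √(83519/7) = √584633/7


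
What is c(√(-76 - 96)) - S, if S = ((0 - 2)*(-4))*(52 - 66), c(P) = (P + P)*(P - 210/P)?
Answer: -652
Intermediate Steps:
c(P) = 2*P*(P - 210/P) (c(P) = (2*P)*(P - 210/P) = 2*P*(P - 210/P))
S = -112 (S = -2*(-4)*(-14) = 8*(-14) = -112)
c(√(-76 - 96)) - S = (-420 + 2*(√(-76 - 96))²) - 1*(-112) = (-420 + 2*(√(-172))²) + 112 = (-420 + 2*(2*I*√43)²) + 112 = (-420 + 2*(-172)) + 112 = (-420 - 344) + 112 = -764 + 112 = -652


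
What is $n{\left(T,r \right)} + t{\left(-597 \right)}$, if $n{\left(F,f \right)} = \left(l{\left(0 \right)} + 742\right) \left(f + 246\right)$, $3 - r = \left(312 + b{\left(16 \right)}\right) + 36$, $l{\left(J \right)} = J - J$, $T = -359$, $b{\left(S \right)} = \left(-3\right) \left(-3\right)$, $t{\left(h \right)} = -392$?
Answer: $-80528$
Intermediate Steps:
$b{\left(S \right)} = 9$
$l{\left(J \right)} = 0$
$r = -354$ ($r = 3 - \left(\left(312 + 9\right) + 36\right) = 3 - \left(321 + 36\right) = 3 - 357 = -354$)
$n{\left(F,f \right)} = 182532 + 742 f$ ($n{\left(F,f \right)} = \left(0 + 742\right) \left(f + 246\right) = 742 \left(246 + f\right) = 182532 + 742 f$)
$n{\left(T,r \right)} + t{\left(-597 \right)} = \left(182532 + 742 \left(-354\right)\right) - 392 = \left(182532 - 262668\right) - 392 = -80136 - 392 = -80528$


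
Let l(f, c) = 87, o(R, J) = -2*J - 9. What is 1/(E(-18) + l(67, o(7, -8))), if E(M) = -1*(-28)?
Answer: 1/115 ≈ 0.0086956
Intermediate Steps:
o(R, J) = -9 - 2*J
E(M) = 28
1/(E(-18) + l(67, o(7, -8))) = 1/(28 + 87) = 1/115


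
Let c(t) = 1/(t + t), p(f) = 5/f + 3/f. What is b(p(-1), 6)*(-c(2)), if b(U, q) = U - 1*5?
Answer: 13/4 ≈ 3.2500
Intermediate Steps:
p(f) = 8/f
b(U, q) = -5 + U (b(U, q) = U - 5 = -5 + U)
c(t) = 1/(2*t)
b(p(-1), 6)*(-c(2)) = (-5 + 8/(-1))*(-1/(2*2)) = (-5 + 8*(-1))*(-1/(2*2)) = (-5 - 8)*(-1*¼) = -13*(-¼) = 13/4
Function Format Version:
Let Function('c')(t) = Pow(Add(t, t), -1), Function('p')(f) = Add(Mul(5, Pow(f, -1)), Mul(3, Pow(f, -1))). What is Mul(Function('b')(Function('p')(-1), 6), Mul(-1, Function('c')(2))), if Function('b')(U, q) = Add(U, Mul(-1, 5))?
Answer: Rational(13, 4) ≈ 3.2500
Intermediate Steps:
Function('p')(f) = Mul(8, Pow(f, -1))
Function('b')(U, q) = Add(-5, U) (Function('b')(U, q) = Add(U, -5) = Add(-5, U))
Function('c')(t) = Mul(Rational(1, 2), Pow(t, -1)) (Function('c')(t) = Pow(Mul(2, t), -1) = Mul(Rational(1, 2), Pow(t, -1)))
Mul(Function('b')(Function('p')(-1), 6), Mul(-1, Function('c')(2))) = Mul(Add(-5, Mul(8, Pow(-1, -1))), Mul(-1, Mul(Rational(1, 2), Pow(2, -1)))) = Mul(Add(-5, Mul(8, -1)), Mul(-1, Mul(Rational(1, 2), Rational(1, 2)))) = Mul(Add(-5, -8), Mul(-1, Rational(1, 4))) = Mul(-13, Rational(-1, 4)) = Rational(13, 4)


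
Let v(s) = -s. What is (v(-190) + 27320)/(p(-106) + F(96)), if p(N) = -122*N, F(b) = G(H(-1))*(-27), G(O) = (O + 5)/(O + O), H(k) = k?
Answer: 13755/6493 ≈ 2.1184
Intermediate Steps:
G(O) = (5 + O)/(2*O) (G(O) = (5 + O)/((2*O)) = (5 + O)*(1/(2*O)) = (5 + O)/(2*O))
F(b) = 54 (F(b) = ((½)*(5 - 1)/(-1))*(-27) = ((½)*(-1)*4)*(-27) = -2*(-27) = 54)
(v(-190) + 27320)/(p(-106) + F(96)) = (-1*(-190) + 27320)/(-122*(-106) + 54) = (190 + 27320)/(12932 + 54) = 27510/12986 = 27510*(1/12986) = 13755/6493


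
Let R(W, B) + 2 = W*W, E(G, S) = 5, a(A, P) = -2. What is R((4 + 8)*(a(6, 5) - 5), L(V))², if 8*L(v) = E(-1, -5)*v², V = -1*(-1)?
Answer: 49758916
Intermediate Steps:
V = 1
L(v) = 5*v²/8 (L(v) = (5*v²)/8 = 5*v²/8)
R(W, B) = -2 + W² (R(W, B) = -2 + W*W = -2 + W²)
R((4 + 8)*(a(6, 5) - 5), L(V))² = (-2 + ((4 + 8)*(-2 - 5))²)² = (-2 + (12*(-7))²)² = (-2 + (-84)²)² = (-2 + 7056)² = 7054² = 49758916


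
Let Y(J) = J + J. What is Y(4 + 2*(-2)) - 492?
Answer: -492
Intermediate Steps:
Y(J) = 2*J
Y(4 + 2*(-2)) - 492 = 2*(4 + 2*(-2)) - 492 = 2*(4 - 4) - 492 = 2*0 - 492 = 0 - 492 = -492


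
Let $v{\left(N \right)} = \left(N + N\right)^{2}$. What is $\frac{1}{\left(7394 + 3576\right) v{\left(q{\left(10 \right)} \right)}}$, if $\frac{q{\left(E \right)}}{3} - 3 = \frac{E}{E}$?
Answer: $\frac{1}{6318720} \approx 1.5826 \cdot 10^{-7}$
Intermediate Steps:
$q{\left(E \right)} = 12$ ($q{\left(E \right)} = 9 + 3 \frac{E}{E} = 9 + 3 \cdot 1 = 9 + 3 = 12$)
$v{\left(N \right)} = 4 N^{2}$ ($v{\left(N \right)} = \left(2 N\right)^{2} = 4 N^{2}$)
$\frac{1}{\left(7394 + 3576\right) v{\left(q{\left(10 \right)} \right)}} = \frac{1}{\left(7394 + 3576\right) 4 \cdot 12^{2}} = \frac{1}{10970 \cdot 4 \cdot 144} = \frac{1}{10970 \cdot 576} = \frac{1}{10970} \cdot \frac{1}{576} = \frac{1}{6318720}$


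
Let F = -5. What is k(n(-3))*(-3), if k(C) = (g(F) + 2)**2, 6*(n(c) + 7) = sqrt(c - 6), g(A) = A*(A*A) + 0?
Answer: -45387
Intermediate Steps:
g(A) = A**3 (g(A) = A*A**2 + 0 = A**3 + 0 = A**3)
n(c) = -7 + sqrt(-6 + c)/6 (n(c) = -7 + sqrt(c - 6)/6 = -7 + sqrt(-6 + c)/6)
k(C) = 15129 (k(C) = ((-5)**3 + 2)**2 = (-125 + 2)**2 = (-123)**2 = 15129)
k(n(-3))*(-3) = 15129*(-3) = -45387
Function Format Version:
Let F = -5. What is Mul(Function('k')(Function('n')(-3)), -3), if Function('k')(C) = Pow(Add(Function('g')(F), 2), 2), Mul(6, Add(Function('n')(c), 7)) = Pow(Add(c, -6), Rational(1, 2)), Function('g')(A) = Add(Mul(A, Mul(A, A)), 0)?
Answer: -45387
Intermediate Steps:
Function('g')(A) = Pow(A, 3) (Function('g')(A) = Add(Mul(A, Pow(A, 2)), 0) = Add(Pow(A, 3), 0) = Pow(A, 3))
Function('n')(c) = Add(-7, Mul(Rational(1, 6), Pow(Add(-6, c), Rational(1, 2)))) (Function('n')(c) = Add(-7, Mul(Rational(1, 6), Pow(Add(c, -6), Rational(1, 2)))) = Add(-7, Mul(Rational(1, 6), Pow(Add(-6, c), Rational(1, 2)))))
Function('k')(C) = 15129 (Function('k')(C) = Pow(Add(Pow(-5, 3), 2), 2) = Pow(Add(-125, 2), 2) = Pow(-123, 2) = 15129)
Mul(Function('k')(Function('n')(-3)), -3) = Mul(15129, -3) = -45387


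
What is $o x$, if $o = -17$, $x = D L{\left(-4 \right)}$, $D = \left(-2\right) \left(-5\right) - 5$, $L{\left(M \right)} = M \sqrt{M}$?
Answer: $680 i \approx 680.0 i$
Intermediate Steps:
$L{\left(M \right)} = M^{\frac{3}{2}}$
$D = 5$ ($D = 10 - 5 = 5$)
$x = - 40 i$ ($x = 5 \left(-4\right)^{\frac{3}{2}} = 5 \left(- 8 i\right) = - 40 i \approx - 40.0 i$)
$o x = - 17 \left(- 40 i\right) = 680 i$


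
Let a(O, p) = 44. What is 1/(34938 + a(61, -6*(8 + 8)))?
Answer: 1/34982 ≈ 2.8586e-5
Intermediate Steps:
1/(34938 + a(61, -6*(8 + 8))) = 1/(34938 + 44) = 1/34982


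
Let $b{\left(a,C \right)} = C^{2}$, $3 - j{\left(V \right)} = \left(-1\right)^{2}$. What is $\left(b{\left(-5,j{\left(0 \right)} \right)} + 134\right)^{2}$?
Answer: $19044$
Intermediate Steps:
$j{\left(V \right)} = 2$ ($j{\left(V \right)} = 3 - \left(-1\right)^{2} = 3 - 1 = 2$)
$\left(b{\left(-5,j{\left(0 \right)} \right)} + 134\right)^{2} = \left(2^{2} + 134\right)^{2} = \left(4 + 134\right)^{2} = 138^{2} = 19044$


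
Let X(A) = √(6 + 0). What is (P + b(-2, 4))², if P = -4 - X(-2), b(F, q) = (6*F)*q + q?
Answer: (48 + √6)² ≈ 2545.2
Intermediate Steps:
X(A) = √6
b(F, q) = q + 6*F*q (b(F, q) = 6*F*q + q = q + 6*F*q)
P = -4 - √6 ≈ -6.4495
(P + b(-2, 4))² = ((-4 - √6) + 4*(1 + 6*(-2)))² = ((-4 - √6) + 4*(1 - 12))² = ((-4 - √6) + 4*(-11))² = ((-4 - √6) - 44)² = (-48 - √6)²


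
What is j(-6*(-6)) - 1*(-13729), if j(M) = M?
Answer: 13765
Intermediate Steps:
j(-6*(-6)) - 1*(-13729) = -6*(-6) - 1*(-13729) = 36 + 13729 = 13765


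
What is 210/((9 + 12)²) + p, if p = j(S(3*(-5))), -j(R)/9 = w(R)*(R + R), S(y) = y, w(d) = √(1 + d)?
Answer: 10/21 + 270*I*√14 ≈ 0.47619 + 1010.2*I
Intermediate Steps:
j(R) = -18*R*√(1 + R) (j(R) = -9*√(1 + R)*(R + R) = -9*√(1 + R)*2*R = -18*R*√(1 + R))
p = 270*I*√14 (p = -18*3*(-5)*√(1 + 3*(-5)) = -18*(-15)*√(1 - 15) = -18*(-15)*√(-14) = -18*(-15)*I*√14 = 270*I*√14 ≈ 1010.2*I)
210/((9 + 12)²) + p = 210/((9 + 12)²) + 270*I*√14 = 210/(21²) + 270*I*√14 = 210/441 + 270*I*√14 = 210*(1/441) + 270*I*√14 = 10/21 + 270*I*√14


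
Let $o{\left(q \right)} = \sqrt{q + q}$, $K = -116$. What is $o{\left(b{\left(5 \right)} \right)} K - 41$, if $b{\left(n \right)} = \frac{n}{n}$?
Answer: $-41 - 116 \sqrt{2} \approx -205.05$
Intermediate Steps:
$b{\left(n \right)} = 1$
$o{\left(q \right)} = \sqrt{2} \sqrt{q}$ ($o{\left(q \right)} = \sqrt{2 q} = \sqrt{2} \sqrt{q}$)
$o{\left(b{\left(5 \right)} \right)} K - 41 = \sqrt{2} \sqrt{1} \left(-116\right) - 41 = \sqrt{2} \cdot 1 \left(-116\right) - 41 = \sqrt{2} \left(-116\right) - 41 = - 116 \sqrt{2} - 41 = -41 - 116 \sqrt{2}$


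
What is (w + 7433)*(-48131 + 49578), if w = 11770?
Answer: 27786741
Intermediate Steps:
(w + 7433)*(-48131 + 49578) = (11770 + 7433)*(-48131 + 49578) = 19203*1447 = 27786741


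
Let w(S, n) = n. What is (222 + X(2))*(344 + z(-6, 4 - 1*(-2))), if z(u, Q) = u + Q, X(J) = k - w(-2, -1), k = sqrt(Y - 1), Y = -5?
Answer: 76712 + 344*I*sqrt(6) ≈ 76712.0 + 842.62*I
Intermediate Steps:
k = I*sqrt(6) (k = sqrt(-5 - 1) = sqrt(-6) = I*sqrt(6) ≈ 2.4495*I)
X(J) = 1 + I*sqrt(6) (X(J) = I*sqrt(6) - 1*(-1) = I*sqrt(6) + 1 = 1 + I*sqrt(6))
z(u, Q) = Q + u
(222 + X(2))*(344 + z(-6, 4 - 1*(-2))) = (222 + (1 + I*sqrt(6)))*(344 + ((4 - 1*(-2)) - 6)) = (223 + I*sqrt(6))*(344 + ((4 + 2) - 6)) = (223 + I*sqrt(6))*(344 + (6 - 6)) = (223 + I*sqrt(6))*(344 + 0) = (223 + I*sqrt(6))*344 = 76712 + 344*I*sqrt(6)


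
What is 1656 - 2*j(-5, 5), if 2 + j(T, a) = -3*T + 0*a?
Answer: 1630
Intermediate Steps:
j(T, a) = -2 - 3*T (j(T, a) = -2 + (-3*T + 0*a) = -2 + (-3*T + 0) = -2 - 3*T)
1656 - 2*j(-5, 5) = 1656 - 2*(-2 - 3*(-5)) = 1656 - 2*(-2 + 15) = 1656 - 2*13 = 1656 - 26 = 1630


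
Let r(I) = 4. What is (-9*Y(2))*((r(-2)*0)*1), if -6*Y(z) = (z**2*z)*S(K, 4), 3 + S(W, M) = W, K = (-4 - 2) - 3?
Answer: 0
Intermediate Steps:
K = -9 (K = -6 - 3 = -9)
S(W, M) = -3 + W
Y(z) = 2*z**3 (Y(z) = -z**2*z*(-3 - 9)/6 = -z**3*(-12)/6 = -(-2)*z**3 = 2*z**3)
(-9*Y(2))*((r(-2)*0)*1) = (-18*2**3)*((4*0)*1) = (-18*8)*(0*1) = -9*16*0 = -144*0 = 0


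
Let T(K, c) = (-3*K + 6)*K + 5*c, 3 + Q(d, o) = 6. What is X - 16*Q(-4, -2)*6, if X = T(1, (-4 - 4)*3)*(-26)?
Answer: 2754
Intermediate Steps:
Q(d, o) = 3 (Q(d, o) = -3 + 6 = 3)
T(K, c) = 5*c + K*(6 - 3*K) (T(K, c) = (6 - 3*K)*K + 5*c = K*(6 - 3*K) + 5*c = 5*c + K*(6 - 3*K))
X = 3042 (X = (-3*1**2 + 5*((-4 - 4)*3) + 6*1)*(-26) = (-3*1 + 5*(-8*3) + 6)*(-26) = (-3 + 5*(-24) + 6)*(-26) = (-3 - 120 + 6)*(-26) = -117*(-26) = 3042)
X - 16*Q(-4, -2)*6 = 3042 - 16*3*6 = 3042 - 48*6 = 3042 - 288 = 2754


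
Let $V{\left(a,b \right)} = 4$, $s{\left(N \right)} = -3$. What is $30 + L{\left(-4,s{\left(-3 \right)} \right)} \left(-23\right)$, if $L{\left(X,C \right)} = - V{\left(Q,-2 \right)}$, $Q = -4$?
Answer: $122$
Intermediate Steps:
$L{\left(X,C \right)} = -4$ ($L{\left(X,C \right)} = \left(-1\right) 4 = -4$)
$30 + L{\left(-4,s{\left(-3 \right)} \right)} \left(-23\right) = 30 - -92 = 30 + 92 = 122$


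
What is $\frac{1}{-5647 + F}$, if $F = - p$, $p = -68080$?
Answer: $\frac{1}{62433} \approx 1.6017 \cdot 10^{-5}$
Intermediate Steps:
$F = 68080$ ($F = \left(-1\right) \left(-68080\right) = 68080$)
$\frac{1}{-5647 + F} = \frac{1}{-5647 + 68080} = \frac{1}{62433}$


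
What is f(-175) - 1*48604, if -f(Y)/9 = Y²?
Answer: -324229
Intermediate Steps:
f(Y) = -9*Y²
f(-175) - 1*48604 = -9*(-175)² - 1*48604 = -9*30625 - 48604 = -275625 - 48604 = -324229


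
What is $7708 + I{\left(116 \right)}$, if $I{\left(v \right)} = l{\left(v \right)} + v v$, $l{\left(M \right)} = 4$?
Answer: $21168$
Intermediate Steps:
$I{\left(v \right)} = 4 + v^{2}$ ($I{\left(v \right)} = 4 + v v = 4 + v^{2}$)
$7708 + I{\left(116 \right)} = 7708 + \left(4 + 116^{2}\right) = 7708 + \left(4 + 13456\right) = 7708 + 13460 = 21168$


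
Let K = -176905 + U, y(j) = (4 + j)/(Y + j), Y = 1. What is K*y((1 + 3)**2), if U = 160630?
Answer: -325500/17 ≈ -19147.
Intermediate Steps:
y(j) = (4 + j)/(1 + j)
K = -16275 (K = -176905 + 160630 = -16275)
K*y((1 + 3)**2) = -16275*(4 + (1 + 3)**2)/(1 + (1 + 3)**2) = -16275*(4 + 4**2)/(1 + 4**2) = -16275*(4 + 16)/(1 + 16) = -16275*20/17 = -325500/17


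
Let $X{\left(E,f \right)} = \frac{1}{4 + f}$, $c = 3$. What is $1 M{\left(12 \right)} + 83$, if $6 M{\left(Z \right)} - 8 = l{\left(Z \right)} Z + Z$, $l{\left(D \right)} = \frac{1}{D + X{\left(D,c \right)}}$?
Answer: $\frac{22057}{255} \approx 86.498$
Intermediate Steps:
$l{\left(D \right)} = \frac{1}{\frac{1}{7} + D}$ ($l{\left(D \right)} = \frac{1}{D + \frac{1}{4 + 3}} = \frac{1}{D + \frac{1}{7}} = \frac{1}{\frac{1}{7} + D}$)
$M{\left(Z \right)} = \frac{4}{3} + \frac{Z}{6} + \frac{7 Z}{6 \left(1 + 7 Z\right)}$ ($M{\left(Z \right)} = \frac{4}{3} + \frac{\frac{7}{1 + 7 Z} Z + Z}{6} = \frac{4}{3} + \frac{\frac{7 Z}{1 + 7 Z} + Z}{6} = \frac{4}{3} + \frac{Z + \frac{7 Z}{1 + 7 Z}}{6} = \frac{4}{3} + \left(\frac{Z}{6} + \frac{7 Z}{6 \left(1 + 7 Z\right)}\right) = \frac{4}{3} + \frac{Z}{6} + \frac{7 Z}{6 \left(1 + 7 Z\right)}$)
$1 M{\left(12 \right)} + 83 = 1 \frac{8 + 7 \cdot 12^{2} + 64 \cdot 12}{6 \left(1 + 7 \cdot 12\right)} + 83 = 1 \frac{8 + 7 \cdot 144 + 768}{6 \left(1 + 84\right)} + 83 = 1 \frac{8 + 1008 + 768}{6 \cdot 85} + 83 = 1 \cdot \frac{1}{6} \cdot \frac{1}{85} \cdot 1784 + 83 = 1 \cdot \frac{892}{255} + 83 = \frac{892}{255} + 83 = \frac{22057}{255}$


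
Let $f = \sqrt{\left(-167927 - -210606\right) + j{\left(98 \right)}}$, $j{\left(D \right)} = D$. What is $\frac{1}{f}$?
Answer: $\frac{\sqrt{97}}{2037} \approx 0.004835$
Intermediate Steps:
$f = 21 \sqrt{97}$ ($f = \sqrt{\left(-167927 - -210606\right) + 98} = \sqrt{\left(-167927 + 210606\right) + 98} = \sqrt{42679 + 98} = \sqrt{42777} = 21 \sqrt{97} \approx 206.83$)
$\frac{1}{f} = \frac{1}{21 \sqrt{97}} = \frac{\sqrt{97}}{2037}$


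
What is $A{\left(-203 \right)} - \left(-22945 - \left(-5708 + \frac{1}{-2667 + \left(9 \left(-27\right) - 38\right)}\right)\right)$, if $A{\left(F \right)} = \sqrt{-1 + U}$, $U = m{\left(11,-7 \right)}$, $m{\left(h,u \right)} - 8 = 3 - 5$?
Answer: $\frac{50814675}{2948} + \sqrt{5} \approx 17239.0$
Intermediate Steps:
$m{\left(h,u \right)} = 6$ ($m{\left(h,u \right)} = 8 + \left(3 - 5\right) = 8 - 2 = 6$)
$U = 6$
$A{\left(F \right)} = \sqrt{5}$ ($A{\left(F \right)} = \sqrt{-1 + 6} = \sqrt{5}$)
$A{\left(-203 \right)} - \left(-22945 - \left(-5708 + \frac{1}{-2667 + \left(9 \left(-27\right) - 38\right)}\right)\right) = \sqrt{5} - \left(-22945 - \left(-5708 + \frac{1}{-2667 + \left(9 \left(-27\right) - 38\right)}\right)\right) = \sqrt{5} - \left(-22945 - \left(-5708 + \frac{1}{-2667 - 281}\right)\right) = \sqrt{5} - \left(-22945 - \left(-5708 + \frac{1}{-2948}\right)\right) = \sqrt{5} - \left(-22945 - \left(-5708 - \frac{1}{2948}\right)\right) = \sqrt{5} - \left(-22945 - - \frac{16827185}{2948}\right) = \sqrt{5} - \left(-22945 + \frac{16827185}{2948}\right) = \sqrt{5} - - \frac{50814675}{2948} = \sqrt{5} + \frac{50814675}{2948} = \frac{50814675}{2948} + \sqrt{5}$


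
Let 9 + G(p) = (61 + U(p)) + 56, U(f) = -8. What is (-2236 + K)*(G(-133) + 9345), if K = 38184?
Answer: 339528860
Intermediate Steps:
G(p) = 100 (G(p) = -9 + ((61 - 8) + 56) = -9 + (53 + 56) = -9 + 109 = 100)
(-2236 + K)*(G(-133) + 9345) = (-2236 + 38184)*(100 + 9345) = 35948*9445 = 339528860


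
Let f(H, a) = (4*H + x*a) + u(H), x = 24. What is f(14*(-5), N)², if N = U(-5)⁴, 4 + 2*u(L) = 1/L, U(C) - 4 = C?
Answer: 1304726641/19600 ≈ 66568.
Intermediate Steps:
U(C) = 4 + C
u(L) = -2 + 1/(2*L)
N = 1 (N = (4 - 5)⁴ = (-1)⁴ = 1)
f(H, a) = -2 + 1/(2*H) + 4*H + 24*a (f(H, a) = (4*H + 24*a) + (-2 + 1/(2*H)) = -2 + 1/(2*H) + 4*H + 24*a)
f(14*(-5), N)² = (-2 + 1/(2*((14*(-5)))) + 4*(14*(-5)) + 24*1)² = (-2 + (½)/(-70) + 4*(-70) + 24)² = (-2 + (½)*(-1/70) - 280 + 24)² = (-2 - 1/140 - 280 + 24)² = (-36121/140)² = 1304726641/19600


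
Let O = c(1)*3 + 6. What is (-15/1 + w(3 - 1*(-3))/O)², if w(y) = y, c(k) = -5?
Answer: 2209/9 ≈ 245.44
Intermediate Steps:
O = -9 (O = -5*3 + 6 = -15 + 6 = -9)
(-15/1 + w(3 - 1*(-3))/O)² = (-15/1 + (3 - 1*(-3))/(-9))² = (-15*1 + (3 + 3)*(-⅑))² = (-15 + 6*(-⅑))² = (-15 - ⅔)² = (-47/3)² = 2209/9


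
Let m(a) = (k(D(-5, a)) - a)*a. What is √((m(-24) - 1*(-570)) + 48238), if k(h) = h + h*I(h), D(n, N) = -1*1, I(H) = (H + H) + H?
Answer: 2*√12046 ≈ 219.51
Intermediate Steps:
I(H) = 3*H (I(H) = 2*H + H = 3*H)
D(n, N) = -1
k(h) = h + 3*h² (k(h) = h + h*(3*h) = h + 3*h²)
m(a) = a*(2 - a) (m(a) = (-(1 + 3*(-1)) - a)*a = (-(1 - 3) - a)*a = (-1*(-2) - a)*a = (2 - a)*a = a*(2 - a))
√((m(-24) - 1*(-570)) + 48238) = √((-24*(2 - 1*(-24)) - 1*(-570)) + 48238) = √((-24*(2 + 24) + 570) + 48238) = √((-24*26 + 570) + 48238) = √((-624 + 570) + 48238) = √(-54 + 48238) = √48184 = 2*√12046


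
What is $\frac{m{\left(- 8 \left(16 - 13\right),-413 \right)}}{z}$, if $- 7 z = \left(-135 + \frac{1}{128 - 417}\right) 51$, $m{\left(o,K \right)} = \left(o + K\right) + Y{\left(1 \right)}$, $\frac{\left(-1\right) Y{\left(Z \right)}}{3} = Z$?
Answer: $- \frac{6545}{14631} \approx -0.44734$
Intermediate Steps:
$Y{\left(Z \right)} = - 3 Z$
$m{\left(o,K \right)} = -3 + K + o$ ($m{\left(o,K \right)} = \left(o + K\right) - 3 = \left(K + o\right) - 3 = -3 + K + o$)
$z = \frac{117048}{119}$ ($z = - \frac{\left(-135 + \frac{1}{128 - 417}\right) 51}{7} = - \frac{\left(-135 + \frac{1}{-289}\right) 51}{7} = - \frac{\left(-135 - \frac{1}{289}\right) 51}{7} = - \frac{\left(- \frac{39016}{289}\right) 51}{7} = \left(- \frac{1}{7}\right) \left(- \frac{117048}{17}\right) = \frac{117048}{119} \approx 983.6$)
$\frac{m{\left(- 8 \left(16 - 13\right),-413 \right)}}{z} = \frac{-3 - 413 - 8 \left(16 - 13\right)}{\frac{117048}{119}} = \left(-3 - 413 - 24\right) \frac{119}{117048} = \left(-440\right) \frac{119}{117048} = - \frac{6545}{14631}$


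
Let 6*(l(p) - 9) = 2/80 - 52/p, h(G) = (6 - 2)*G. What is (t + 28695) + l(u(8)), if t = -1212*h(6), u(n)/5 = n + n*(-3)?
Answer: -30711/80 ≈ -383.89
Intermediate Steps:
h(G) = 4*G
u(n) = -10*n (u(n) = 5*(n + n*(-3)) = 5*(n - 3*n) = 5*(-2*n) = -10*n)
l(p) = 2161/240 - 26/(3*p) (l(p) = 9 + (2/80 - 52/p)/6 = 9 + (2*(1/80) - 52/p)/6 = 9 + (1/40 - 52/p)/6 = 9 + (1/240 - 26/(3*p)) = 2161/240 - 26/(3*p))
t = -29088 (t = -4848*6 = -1212*24 = -29088)
(t + 28695) + l(u(8)) = (-29088 + 28695) + (-2080 + 2161*(-10*8))/(240*((-10*8))) = -393 + (1/240)*(-2080 + 2161*(-80))/(-80) = -393 + (1/240)*(-1/80)*(-2080 - 172880) = -393 + (1/240)*(-1/80)*(-174960) = -393 + 729/80 = -30711/80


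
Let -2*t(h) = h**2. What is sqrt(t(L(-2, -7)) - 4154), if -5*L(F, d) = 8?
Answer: I*sqrt(103882)/5 ≈ 64.461*I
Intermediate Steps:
L(F, d) = -8/5 (L(F, d) = -1/5*8 = -8/5)
t(h) = -h**2/2
sqrt(t(L(-2, -7)) - 4154) = sqrt(-(-8/5)**2/2 - 4154) = sqrt(-1/2*64/25 - 4154) = sqrt(-32/25 - 4154) = sqrt(-103882/25) = I*sqrt(103882)/5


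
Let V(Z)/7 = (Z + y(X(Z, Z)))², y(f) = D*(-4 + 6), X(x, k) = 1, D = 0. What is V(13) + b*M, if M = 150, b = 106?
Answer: 17083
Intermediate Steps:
y(f) = 0 (y(f) = 0*(-4 + 6) = 0*2 = 0)
V(Z) = 7*Z² (V(Z) = 7*(Z + 0)² = 7*Z²)
V(13) + b*M = 7*13² + 106*150 = 7*169 + 15900 = 1183 + 15900 = 17083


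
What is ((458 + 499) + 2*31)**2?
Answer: 1038361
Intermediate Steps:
((458 + 499) + 2*31)**2 = (957 + 62)**2 = 1019**2 = 1038361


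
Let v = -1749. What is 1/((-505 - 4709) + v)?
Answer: -1/6963 ≈ -0.00014362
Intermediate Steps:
1/((-505 - 4709) + v) = 1/((-505 - 4709) - 1749) = 1/(-5214 - 1749) = 1/(-6963) = -1/6963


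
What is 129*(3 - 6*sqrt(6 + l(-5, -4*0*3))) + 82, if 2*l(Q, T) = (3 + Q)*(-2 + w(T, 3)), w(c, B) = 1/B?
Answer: 469 - 258*sqrt(69) ≈ -1674.1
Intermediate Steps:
l(Q, T) = -5/2 - 5*Q/6 (l(Q, T) = ((3 + Q)*(-2 + 1/3))/2 = ((3 + Q)*(-5/3))/2 = (-5 - 5*Q/3)/2 = -5/2 - 5*Q/6)
129*(3 - 6*sqrt(6 + l(-5, -4*0*3))) + 82 = 129*(3 - 6*sqrt(6 + (-5/2 - 5/6*(-5)))) + 82 = 129*(3 - 6*sqrt(6 + (-5/2 + 25/6))) + 82 = 129*(3 - 6*sqrt(6 + 5/3)) + 82 = 129*(3 - 2*sqrt(69)) + 82 = (387 - 258*sqrt(69)) + 82 = 469 - 258*sqrt(69)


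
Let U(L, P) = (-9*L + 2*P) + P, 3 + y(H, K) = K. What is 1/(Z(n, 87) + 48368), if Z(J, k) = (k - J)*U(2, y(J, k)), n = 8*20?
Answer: 1/31286 ≈ 3.1963e-5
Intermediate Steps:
y(H, K) = -3 + K
n = 160
U(L, P) = -9*L + 3*P
Z(J, k) = (-27 + 3*k)*(k - J) (Z(J, k) = (k - J)*(-9*2 + 3*(-3 + k)) = (k - J)*(-18 + (-9 + 3*k)) = (k - J)*(-27 + 3*k) = (-27 + 3*k)*(k - J))
1/(Z(n, 87) + 48368) = 1/(-3*(-9 + 87)*(160 - 1*87) + 48368) = 1/(-3*78*(160 - 87) + 48368) = 1/(-3*78*73 + 48368) = 1/(-17082 + 48368) = 1/31286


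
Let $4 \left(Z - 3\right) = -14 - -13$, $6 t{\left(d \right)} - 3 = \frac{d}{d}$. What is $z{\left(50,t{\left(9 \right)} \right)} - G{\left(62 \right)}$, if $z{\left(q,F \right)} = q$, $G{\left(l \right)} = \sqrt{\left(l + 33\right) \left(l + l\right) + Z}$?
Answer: $50 - \frac{\sqrt{47131}}{2} \approx -58.548$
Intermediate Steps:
$t{\left(d \right)} = \frac{2}{3}$ ($t{\left(d \right)} = \frac{1}{2} + \frac{d \frac{1}{d}}{6} = \frac{1}{2} + \frac{1}{6} \cdot 1 = \frac{1}{2} + \frac{1}{6} = \frac{2}{3}$)
$Z = \frac{11}{4}$ ($Z = 3 + \frac{-14 - -13}{4} = 3 + \frac{-14 + 13}{4} = 3 + \frac{1}{4} \left(-1\right) = 3 - \frac{1}{4} = \frac{11}{4} \approx 2.75$)
$G{\left(l \right)} = \sqrt{\frac{11}{4} + 2 l \left(33 + l\right)}$ ($G{\left(l \right)} = \sqrt{\left(l + 33\right) \left(l + l\right) + \frac{11}{4}} = \sqrt{\left(33 + l\right) 2 l + \frac{11}{4}} = \sqrt{2 l \left(33 + l\right) + \frac{11}{4}} = \sqrt{\frac{11}{4} + 2 l \left(33 + l\right)}$)
$z{\left(50,t{\left(9 \right)} \right)} - G{\left(62 \right)} = 50 - \frac{\sqrt{11 + 8 \cdot 62^{2} + 264 \cdot 62}}{2} = 50 - \frac{\sqrt{11 + 8 \cdot 3844 + 16368}}{2} = 50 - \frac{\sqrt{11 + 30752 + 16368}}{2} = 50 - \frac{\sqrt{47131}}{2}$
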